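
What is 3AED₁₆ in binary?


Each hex digit → 4 binary bits:
  3 = 0011
  A = 1010
  E = 1110
  D = 1101
Concatenate: 0011 1010 1110 1101
= 0011101011101101


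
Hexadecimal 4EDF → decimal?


Positional values:
Position 0: F × 16^0 = 15 × 1 = 15
Position 1: D × 16^1 = 13 × 16 = 208
Position 2: E × 16^2 = 14 × 256 = 3584
Position 3: 4 × 16^3 = 4 × 4096 = 16384
Sum = 15 + 208 + 3584 + 16384
= 20191


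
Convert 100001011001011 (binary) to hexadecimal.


Group into 4-bit nibbles: 0100001011001011
  0100 = 4
  0010 = 2
  1100 = C
  1011 = B
= 0x42CB


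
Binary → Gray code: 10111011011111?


Binary: 10111011011111
Gray code: G = B XOR (B >> 1)
B >> 1 = 01011101101111
10111011011111 XOR 01011101101111:
  1 XOR 0 = 1
  0 XOR 1 = 1
  1 XOR 0 = 1
  1 XOR 1 = 0
  1 XOR 1 = 0
  0 XOR 1 = 1
  1 XOR 0 = 1
  1 XOR 1 = 0
  0 XOR 1 = 1
  1 XOR 0 = 1
  1 XOR 1 = 0
  1 XOR 1 = 0
  1 XOR 1 = 0
  1 XOR 1 = 0
= 11100110110000


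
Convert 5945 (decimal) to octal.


Divide by 8 repeatedly:
5945 ÷ 8 = 743 remainder 1
743 ÷ 8 = 92 remainder 7
92 ÷ 8 = 11 remainder 4
11 ÷ 8 = 1 remainder 3
1 ÷ 8 = 0 remainder 1
Reading remainders bottom-up:
= 0o13471


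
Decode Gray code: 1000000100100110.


Gray code: 1000000100100110
MSB stays the same: 1
Each subsequent bit = prev_binary XOR current_gray:
  B[1] = 1 XOR 0 = 1
  B[2] = 1 XOR 0 = 1
  B[3] = 1 XOR 0 = 1
  B[4] = 1 XOR 0 = 1
  B[5] = 1 XOR 0 = 1
  B[6] = 1 XOR 0 = 1
  B[7] = 1 XOR 1 = 0
  B[8] = 0 XOR 0 = 0
  B[9] = 0 XOR 0 = 0
  B[10] = 0 XOR 1 = 1
  B[11] = 1 XOR 0 = 1
  B[12] = 1 XOR 0 = 1
  B[13] = 1 XOR 1 = 0
  B[14] = 0 XOR 1 = 1
  B[15] = 1 XOR 0 = 1
= 1111111000111011 (65083 decimal)


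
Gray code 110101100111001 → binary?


Gray code: 110101100111001
MSB stays the same: 1
Each subsequent bit = prev_binary XOR current_gray:
  B[1] = 1 XOR 1 = 0
  B[2] = 0 XOR 0 = 0
  B[3] = 0 XOR 1 = 1
  B[4] = 1 XOR 0 = 1
  B[5] = 1 XOR 1 = 0
  B[6] = 0 XOR 1 = 1
  B[7] = 1 XOR 0 = 1
  B[8] = 1 XOR 0 = 1
  B[9] = 1 XOR 1 = 0
  B[10] = 0 XOR 1 = 1
  B[11] = 1 XOR 1 = 0
  B[12] = 0 XOR 0 = 0
  B[13] = 0 XOR 0 = 0
  B[14] = 0 XOR 1 = 1
= 100110111010001 (19921 decimal)


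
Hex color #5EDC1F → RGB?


Hex: #5EDC1F
R = 5E₁₆ = 94
G = DC₁₆ = 220
B = 1F₁₆ = 31
= RGB(94, 220, 31)


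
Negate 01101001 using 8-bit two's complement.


Original: 01101001
Step 1 - Invert all bits: 10010110
Step 2 - Add 1: 10010110 + 1
= 10010111 (represents -105)


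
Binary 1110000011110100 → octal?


Group into 3-bit groups: 001110000011110100
  001 = 1
  110 = 6
  000 = 0
  011 = 3
  110 = 6
  100 = 4
= 0o160364


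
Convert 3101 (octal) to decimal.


Positional values:
Position 0: 1 × 8^0 = 1
Position 1: 0 × 8^1 = 0
Position 2: 1 × 8^2 = 64
Position 3: 3 × 8^3 = 1536
Sum = 1 + 0 + 64 + 1536
= 1601


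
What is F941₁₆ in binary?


Each hex digit → 4 binary bits:
  F = 1111
  9 = 1001
  4 = 0100
  1 = 0001
Concatenate: 1111 1001 0100 0001
= 1111100101000001


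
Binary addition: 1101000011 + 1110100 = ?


Align and add column by column (LSB to MSB, carry propagating):
  01101000011
+ 00001110100
  -----------
  col 0: 1 + 0 + 0 (carry in) = 1 → bit 1, carry out 0
  col 1: 1 + 0 + 0 (carry in) = 1 → bit 1, carry out 0
  col 2: 0 + 1 + 0 (carry in) = 1 → bit 1, carry out 0
  col 3: 0 + 0 + 0 (carry in) = 0 → bit 0, carry out 0
  col 4: 0 + 1 + 0 (carry in) = 1 → bit 1, carry out 0
  col 5: 0 + 1 + 0 (carry in) = 1 → bit 1, carry out 0
  col 6: 1 + 1 + 0 (carry in) = 2 → bit 0, carry out 1
  col 7: 0 + 0 + 1 (carry in) = 1 → bit 1, carry out 0
  col 8: 1 + 0 + 0 (carry in) = 1 → bit 1, carry out 0
  col 9: 1 + 0 + 0 (carry in) = 1 → bit 1, carry out 0
  col 10: 0 + 0 + 0 (carry in) = 0 → bit 0, carry out 0
Reading bits MSB→LSB: 01110110111
Strip leading zeros: 1110110111
= 1110110111


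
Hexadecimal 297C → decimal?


Positional values:
Position 0: C × 16^0 = 12 × 1 = 12
Position 1: 7 × 16^1 = 7 × 16 = 112
Position 2: 9 × 16^2 = 9 × 256 = 2304
Position 3: 2 × 16^3 = 2 × 4096 = 8192
Sum = 12 + 112 + 2304 + 8192
= 10620


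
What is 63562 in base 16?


Divide by 16 repeatedly:
63562 ÷ 16 = 3972 remainder 10 (A)
3972 ÷ 16 = 248 remainder 4 (4)
248 ÷ 16 = 15 remainder 8 (8)
15 ÷ 16 = 0 remainder 15 (F)
Reading remainders bottom-up:
= 0xF84A


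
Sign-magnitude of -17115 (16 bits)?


Sign bit: 1 (negative)
Magnitude: 17115 = 100001011011011
= 1100001011011011


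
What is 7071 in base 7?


Divide by 7 repeatedly:
7071 ÷ 7 = 1010 remainder 1
1010 ÷ 7 = 144 remainder 2
144 ÷ 7 = 20 remainder 4
20 ÷ 7 = 2 remainder 6
2 ÷ 7 = 0 remainder 2
Reading remainders bottom-up:
= 26421


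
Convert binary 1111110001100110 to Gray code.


Binary: 1111110001100110
Gray code: G = B XOR (B >> 1)
B >> 1 = 0111111000110011
1111110001100110 XOR 0111111000110011:
  1 XOR 0 = 1
  1 XOR 1 = 0
  1 XOR 1 = 0
  1 XOR 1 = 0
  1 XOR 1 = 0
  1 XOR 1 = 0
  0 XOR 1 = 1
  0 XOR 0 = 0
  0 XOR 0 = 0
  1 XOR 0 = 1
  1 XOR 1 = 0
  0 XOR 1 = 1
  0 XOR 0 = 0
  1 XOR 0 = 1
  1 XOR 1 = 0
  0 XOR 1 = 1
= 1000001001010101


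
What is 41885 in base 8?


Divide by 8 repeatedly:
41885 ÷ 8 = 5235 remainder 5
5235 ÷ 8 = 654 remainder 3
654 ÷ 8 = 81 remainder 6
81 ÷ 8 = 10 remainder 1
10 ÷ 8 = 1 remainder 2
1 ÷ 8 = 0 remainder 1
Reading remainders bottom-up:
= 0o121635


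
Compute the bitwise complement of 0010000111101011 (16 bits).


Original: 0010000111101011
Invert all bits:
  bit 0: 0 → 1
  bit 1: 0 → 1
  bit 2: 1 → 0
  bit 3: 0 → 1
  bit 4: 0 → 1
  bit 5: 0 → 1
  bit 6: 0 → 1
  bit 7: 1 → 0
  bit 8: 1 → 0
  bit 9: 1 → 0
  bit 10: 1 → 0
  bit 11: 0 → 1
  bit 12: 1 → 0
  bit 13: 0 → 1
  bit 14: 1 → 0
  bit 15: 1 → 0
= 1101111000010100


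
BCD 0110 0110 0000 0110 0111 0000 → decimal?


Each 4-bit group → digit:
  0110 → 6
  0110 → 6
  0000 → 0
  0110 → 6
  0111 → 7
  0000 → 0
= 660670


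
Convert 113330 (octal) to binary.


Each octal digit → 3 binary bits:
  1 = 001
  1 = 001
  3 = 011
  3 = 011
  3 = 011
  0 = 000
Concatenate: 001 001 011 011 011 000
= 001001011011011000


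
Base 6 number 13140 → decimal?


Positional values (base 6):
  0 × 6^0 = 0 × 1 = 0
  4 × 6^1 = 4 × 6 = 24
  1 × 6^2 = 1 × 36 = 36
  3 × 6^3 = 3 × 216 = 648
  1 × 6^4 = 1 × 1296 = 1296
Sum = 0 + 24 + 36 + 648 + 1296
= 2004


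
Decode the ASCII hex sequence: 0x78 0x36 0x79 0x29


Codes (hex): 0x78 0x36 0x79 0x29
Per-code ASCII lookup:
  0x78 = 120  (range 97-122: lowercase, 120 - 97 = 23) → 'x'
  0x36 = 54  (range 48-57: digits, 54 - 48 = 6) → '6'
  0x79 = 121  (range 97-122: lowercase, 121 - 97 = 24) → 'y'
  0x29 = 41  (special character) → ')'
= 'x6y)'


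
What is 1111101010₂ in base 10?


Positional values:
Bit 1: 1 × 2^1 = 2
Bit 3: 1 × 2^3 = 8
Bit 5: 1 × 2^5 = 32
Bit 6: 1 × 2^6 = 64
Bit 7: 1 × 2^7 = 128
Bit 8: 1 × 2^8 = 256
Bit 9: 1 × 2^9 = 512
Sum = 2 + 8 + 32 + 64 + 128 + 256 + 512
= 1002


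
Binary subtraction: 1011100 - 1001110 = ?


Align and subtract column by column (LSB to MSB, borrowing when needed):
  1011100
- 1001110
  -------
  col 0: (0 - 0 borrow-in) - 0 → 0 - 0 = 0, borrow out 0
  col 1: (0 - 0 borrow-in) - 1 → borrow from next column: (0+2) - 1 = 1, borrow out 1
  col 2: (1 - 1 borrow-in) - 1 → borrow from next column: (0+2) - 1 = 1, borrow out 1
  col 3: (1 - 1 borrow-in) - 1 → borrow from next column: (0+2) - 1 = 1, borrow out 1
  col 4: (1 - 1 borrow-in) - 0 → 0 - 0 = 0, borrow out 0
  col 5: (0 - 0 borrow-in) - 0 → 0 - 0 = 0, borrow out 0
  col 6: (1 - 0 borrow-in) - 1 → 1 - 1 = 0, borrow out 0
Reading bits MSB→LSB: 0001110
Strip leading zeros: 1110
= 1110


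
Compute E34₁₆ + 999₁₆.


Align and add column by column (LSB to MSB, each column mod 16 with carry):
  0E34
+ 0999
  ----
  col 0: 4(4) + 9(9) + 0 (carry in) = 13 → D(13), carry out 0
  col 1: 3(3) + 9(9) + 0 (carry in) = 12 → C(12), carry out 0
  col 2: E(14) + 9(9) + 0 (carry in) = 23 → 7(7), carry out 1
  col 3: 0(0) + 0(0) + 1 (carry in) = 1 → 1(1), carry out 0
Reading digits MSB→LSB: 17CD
Strip leading zeros: 17CD
= 0x17CD


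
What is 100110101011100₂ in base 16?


Group into 4-bit nibbles: 0100110101011100
  0100 = 4
  1101 = D
  0101 = 5
  1100 = C
= 0x4D5C


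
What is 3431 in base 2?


Divide by 2 repeatedly:
3431 ÷ 2 = 1715 remainder 1
1715 ÷ 2 = 857 remainder 1
857 ÷ 2 = 428 remainder 1
428 ÷ 2 = 214 remainder 0
214 ÷ 2 = 107 remainder 0
107 ÷ 2 = 53 remainder 1
53 ÷ 2 = 26 remainder 1
26 ÷ 2 = 13 remainder 0
13 ÷ 2 = 6 remainder 1
6 ÷ 2 = 3 remainder 0
3 ÷ 2 = 1 remainder 1
1 ÷ 2 = 0 remainder 1
Reading remainders bottom-up:
= 110101100111


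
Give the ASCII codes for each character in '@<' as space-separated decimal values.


String: '@<'  (2 characters)
Per-character ASCII lookup:
  '@': special character: '@' = 64
  '<': special character: '<' = 60
= 64 60


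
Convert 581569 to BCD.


Each digit → 4-bit binary:
  5 → 0101
  8 → 1000
  1 → 0001
  5 → 0101
  6 → 0110
  9 → 1001
= 0101 1000 0001 0101 0110 1001


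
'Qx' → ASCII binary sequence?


String: 'Qx'  (2 characters)
Per-character ASCII lookup:
  'Q': uppercase starts at 65: 'Q' = 65 + 16 = 81 → 1010001
  'x': lowercase starts at 97: 'x' = 97 + 23 = 120 → 1111000
= 1010001 1111000


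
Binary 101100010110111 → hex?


Group into 4-bit nibbles: 0101100010110111
  0101 = 5
  1000 = 8
  1011 = B
  0111 = 7
= 0x58B7


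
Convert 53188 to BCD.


Each digit → 4-bit binary:
  5 → 0101
  3 → 0011
  1 → 0001
  8 → 1000
  8 → 1000
= 0101 0011 0001 1000 1000


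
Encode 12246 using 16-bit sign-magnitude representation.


Sign bit: 0 (positive)
Magnitude: 12246 = 010111111010110
= 0010111111010110


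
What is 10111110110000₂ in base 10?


Positional values:
Bit 4: 1 × 2^4 = 16
Bit 5: 1 × 2^5 = 32
Bit 7: 1 × 2^7 = 128
Bit 8: 1 × 2^8 = 256
Bit 9: 1 × 2^9 = 512
Bit 10: 1 × 2^10 = 1024
Bit 11: 1 × 2^11 = 2048
Bit 13: 1 × 2^13 = 8192
Sum = 16 + 32 + 128 + 256 + 512 + 1024 + 2048 + 8192
= 12208


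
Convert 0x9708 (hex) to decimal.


Positional values:
Position 0: 8 × 16^0 = 8 × 1 = 8
Position 1: 0 × 16^1 = 0 × 16 = 0
Position 2: 7 × 16^2 = 7 × 256 = 1792
Position 3: 9 × 16^3 = 9 × 4096 = 36864
Sum = 8 + 0 + 1792 + 36864
= 38664


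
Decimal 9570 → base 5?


Divide by 5 repeatedly:
9570 ÷ 5 = 1914 remainder 0
1914 ÷ 5 = 382 remainder 4
382 ÷ 5 = 76 remainder 2
76 ÷ 5 = 15 remainder 1
15 ÷ 5 = 3 remainder 0
3 ÷ 5 = 0 remainder 3
Reading remainders bottom-up:
= 301240


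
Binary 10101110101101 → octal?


Group into 3-bit groups: 010101110101101
  010 = 2
  101 = 5
  110 = 6
  101 = 5
  101 = 5
= 0o25655


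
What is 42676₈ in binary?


Each octal digit → 3 binary bits:
  4 = 100
  2 = 010
  6 = 110
  7 = 111
  6 = 110
Concatenate: 100 010 110 111 110
= 100010110111110


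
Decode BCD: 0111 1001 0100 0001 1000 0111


Each 4-bit group → digit:
  0111 → 7
  1001 → 9
  0100 → 4
  0001 → 1
  1000 → 8
  0111 → 7
= 794187


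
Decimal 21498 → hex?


Divide by 16 repeatedly:
21498 ÷ 16 = 1343 remainder 10 (A)
1343 ÷ 16 = 83 remainder 15 (F)
83 ÷ 16 = 5 remainder 3 (3)
5 ÷ 16 = 0 remainder 5 (5)
Reading remainders bottom-up:
= 0x53FA


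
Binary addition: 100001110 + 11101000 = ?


Align and add column by column (LSB to MSB, carry propagating):
  0100001110
+ 0011101000
  ----------
  col 0: 0 + 0 + 0 (carry in) = 0 → bit 0, carry out 0
  col 1: 1 + 0 + 0 (carry in) = 1 → bit 1, carry out 0
  col 2: 1 + 0 + 0 (carry in) = 1 → bit 1, carry out 0
  col 3: 1 + 1 + 0 (carry in) = 2 → bit 0, carry out 1
  col 4: 0 + 0 + 1 (carry in) = 1 → bit 1, carry out 0
  col 5: 0 + 1 + 0 (carry in) = 1 → bit 1, carry out 0
  col 6: 0 + 1 + 0 (carry in) = 1 → bit 1, carry out 0
  col 7: 0 + 1 + 0 (carry in) = 1 → bit 1, carry out 0
  col 8: 1 + 0 + 0 (carry in) = 1 → bit 1, carry out 0
  col 9: 0 + 0 + 0 (carry in) = 0 → bit 0, carry out 0
Reading bits MSB→LSB: 0111110110
Strip leading zeros: 111110110
= 111110110


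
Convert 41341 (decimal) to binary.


Divide by 2 repeatedly:
41341 ÷ 2 = 20670 remainder 1
20670 ÷ 2 = 10335 remainder 0
10335 ÷ 2 = 5167 remainder 1
5167 ÷ 2 = 2583 remainder 1
2583 ÷ 2 = 1291 remainder 1
1291 ÷ 2 = 645 remainder 1
645 ÷ 2 = 322 remainder 1
322 ÷ 2 = 161 remainder 0
161 ÷ 2 = 80 remainder 1
80 ÷ 2 = 40 remainder 0
40 ÷ 2 = 20 remainder 0
20 ÷ 2 = 10 remainder 0
10 ÷ 2 = 5 remainder 0
5 ÷ 2 = 2 remainder 1
2 ÷ 2 = 1 remainder 0
1 ÷ 2 = 0 remainder 1
Reading remainders bottom-up:
= 1010000101111101


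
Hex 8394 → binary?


Each hex digit → 4 binary bits:
  8 = 1000
  3 = 0011
  9 = 1001
  4 = 0100
Concatenate: 1000 0011 1001 0100
= 1000001110010100


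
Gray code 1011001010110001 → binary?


Gray code: 1011001010110001
MSB stays the same: 1
Each subsequent bit = prev_binary XOR current_gray:
  B[1] = 1 XOR 0 = 1
  B[2] = 1 XOR 1 = 0
  B[3] = 0 XOR 1 = 1
  B[4] = 1 XOR 0 = 1
  B[5] = 1 XOR 0 = 1
  B[6] = 1 XOR 1 = 0
  B[7] = 0 XOR 0 = 0
  B[8] = 0 XOR 1 = 1
  B[9] = 1 XOR 0 = 1
  B[10] = 1 XOR 1 = 0
  B[11] = 0 XOR 1 = 1
  B[12] = 1 XOR 0 = 1
  B[13] = 1 XOR 0 = 1
  B[14] = 1 XOR 0 = 1
  B[15] = 1 XOR 1 = 0
= 1101110011011110 (56542 decimal)


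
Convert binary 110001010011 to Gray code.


Binary: 110001010011
Gray code: G = B XOR (B >> 1)
B >> 1 = 011000101001
110001010011 XOR 011000101001:
  1 XOR 0 = 1
  1 XOR 1 = 0
  0 XOR 1 = 1
  0 XOR 0 = 0
  0 XOR 0 = 0
  1 XOR 0 = 1
  0 XOR 1 = 1
  1 XOR 0 = 1
  0 XOR 1 = 1
  0 XOR 0 = 0
  1 XOR 0 = 1
  1 XOR 1 = 0
= 101001111010


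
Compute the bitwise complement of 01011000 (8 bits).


Original: 01011000
Invert all bits:
  bit 0: 0 → 1
  bit 1: 1 → 0
  bit 2: 0 → 1
  bit 3: 1 → 0
  bit 4: 1 → 0
  bit 5: 0 → 1
  bit 6: 0 → 1
  bit 7: 0 → 1
= 10100111


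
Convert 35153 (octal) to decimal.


Positional values:
Position 0: 3 × 8^0 = 3
Position 1: 5 × 8^1 = 40
Position 2: 1 × 8^2 = 64
Position 3: 5 × 8^3 = 2560
Position 4: 3 × 8^4 = 12288
Sum = 3 + 40 + 64 + 2560 + 12288
= 14955


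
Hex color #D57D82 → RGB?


Hex: #D57D82
R = D5₁₆ = 213
G = 7D₁₆ = 125
B = 82₁₆ = 130
= RGB(213, 125, 130)


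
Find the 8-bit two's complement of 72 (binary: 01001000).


Original: 01001000
Step 1 - Invert all bits: 10110111
Step 2 - Add 1: 10110111 + 1
= 10111000 (represents -72)


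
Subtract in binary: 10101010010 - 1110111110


Align and subtract column by column (LSB to MSB, borrowing when needed):
  10101010010
- 01110111110
  -----------
  col 0: (0 - 0 borrow-in) - 0 → 0 - 0 = 0, borrow out 0
  col 1: (1 - 0 borrow-in) - 1 → 1 - 1 = 0, borrow out 0
  col 2: (0 - 0 borrow-in) - 1 → borrow from next column: (0+2) - 1 = 1, borrow out 1
  col 3: (0 - 1 borrow-in) - 1 → borrow from next column: (-1+2) - 1 = 0, borrow out 1
  col 4: (1 - 1 borrow-in) - 1 → borrow from next column: (0+2) - 1 = 1, borrow out 1
  col 5: (0 - 1 borrow-in) - 1 → borrow from next column: (-1+2) - 1 = 0, borrow out 1
  col 6: (1 - 1 borrow-in) - 0 → 0 - 0 = 0, borrow out 0
  col 7: (0 - 0 borrow-in) - 1 → borrow from next column: (0+2) - 1 = 1, borrow out 1
  col 8: (1 - 1 borrow-in) - 1 → borrow from next column: (0+2) - 1 = 1, borrow out 1
  col 9: (0 - 1 borrow-in) - 1 → borrow from next column: (-1+2) - 1 = 0, borrow out 1
  col 10: (1 - 1 borrow-in) - 0 → 0 - 0 = 0, borrow out 0
Reading bits MSB→LSB: 00110010100
Strip leading zeros: 110010100
= 110010100


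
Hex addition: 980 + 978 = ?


Align and add column by column (LSB to MSB, each column mod 16 with carry):
  0980
+ 0978
  ----
  col 0: 0(0) + 8(8) + 0 (carry in) = 8 → 8(8), carry out 0
  col 1: 8(8) + 7(7) + 0 (carry in) = 15 → F(15), carry out 0
  col 2: 9(9) + 9(9) + 0 (carry in) = 18 → 2(2), carry out 1
  col 3: 0(0) + 0(0) + 1 (carry in) = 1 → 1(1), carry out 0
Reading digits MSB→LSB: 12F8
Strip leading zeros: 12F8
= 0x12F8


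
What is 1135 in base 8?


Divide by 8 repeatedly:
1135 ÷ 8 = 141 remainder 7
141 ÷ 8 = 17 remainder 5
17 ÷ 8 = 2 remainder 1
2 ÷ 8 = 0 remainder 2
Reading remainders bottom-up:
= 0o2157


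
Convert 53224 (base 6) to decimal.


Positional values (base 6):
  4 × 6^0 = 4 × 1 = 4
  2 × 6^1 = 2 × 6 = 12
  2 × 6^2 = 2 × 36 = 72
  3 × 6^3 = 3 × 216 = 648
  5 × 6^4 = 5 × 1296 = 6480
Sum = 4 + 12 + 72 + 648 + 6480
= 7216


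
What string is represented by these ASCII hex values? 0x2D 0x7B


Codes (hex): 0x2D 0x7B
Per-code ASCII lookup:
  0x2D = 45  (special character) → '-'
  0x7B = 123  (special character) → '{'
= '-{'


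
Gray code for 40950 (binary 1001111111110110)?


Binary: 1001111111110110
Gray code: G = B XOR (B >> 1)
B >> 1 = 0100111111111011
1001111111110110 XOR 0100111111111011:
  1 XOR 0 = 1
  0 XOR 1 = 1
  0 XOR 0 = 0
  1 XOR 0 = 1
  1 XOR 1 = 0
  1 XOR 1 = 0
  1 XOR 1 = 0
  1 XOR 1 = 0
  1 XOR 1 = 0
  1 XOR 1 = 0
  1 XOR 1 = 0
  1 XOR 1 = 0
  0 XOR 1 = 1
  1 XOR 0 = 1
  1 XOR 1 = 0
  0 XOR 1 = 1
= 1101000000001101


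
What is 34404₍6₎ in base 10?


Positional values (base 6):
  4 × 6^0 = 4 × 1 = 4
  0 × 6^1 = 0 × 6 = 0
  4 × 6^2 = 4 × 36 = 144
  4 × 6^3 = 4 × 216 = 864
  3 × 6^4 = 3 × 1296 = 3888
Sum = 4 + 0 + 144 + 864 + 3888
= 4900


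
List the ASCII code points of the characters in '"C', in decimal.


String: '"C'  (2 characters)
Per-character ASCII lookup:
  '"': special character: '"' = 34
  'C': uppercase starts at 65: 'C' = 65 + 2 = 67
= 34 67


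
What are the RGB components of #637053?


Hex: #637053
R = 63₁₆ = 99
G = 70₁₆ = 112
B = 53₁₆ = 83
= RGB(99, 112, 83)


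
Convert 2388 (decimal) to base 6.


Divide by 6 repeatedly:
2388 ÷ 6 = 398 remainder 0
398 ÷ 6 = 66 remainder 2
66 ÷ 6 = 11 remainder 0
11 ÷ 6 = 1 remainder 5
1 ÷ 6 = 0 remainder 1
Reading remainders bottom-up:
= 15020


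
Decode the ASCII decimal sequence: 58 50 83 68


Codes (decimal): 58 50 83 68
Per-code ASCII lookup:
  58  (special character) → ':'
  50  (range 48-57: digits, 50 - 48 = 2) → '2'
  83  (range 65-90: uppercase, 83 - 65 = 18) → 'S'
  68  (range 65-90: uppercase, 68 - 65 = 3) → 'D'
= ':2SD'


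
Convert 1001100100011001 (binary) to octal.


Group into 3-bit groups: 001001100100011001
  001 = 1
  001 = 1
  100 = 4
  100 = 4
  011 = 3
  001 = 1
= 0o114431


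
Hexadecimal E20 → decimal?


Positional values:
Position 0: 0 × 16^0 = 0 × 1 = 0
Position 1: 2 × 16^1 = 2 × 16 = 32
Position 2: E × 16^2 = 14 × 256 = 3584
Sum = 0 + 32 + 3584
= 3616


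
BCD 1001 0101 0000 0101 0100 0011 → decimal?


Each 4-bit group → digit:
  1001 → 9
  0101 → 5
  0000 → 0
  0101 → 5
  0100 → 4
  0011 → 3
= 950543


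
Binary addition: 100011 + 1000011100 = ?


Align and add column by column (LSB to MSB, carry propagating):
  00000100011
+ 01000011100
  -----------
  col 0: 1 + 0 + 0 (carry in) = 1 → bit 1, carry out 0
  col 1: 1 + 0 + 0 (carry in) = 1 → bit 1, carry out 0
  col 2: 0 + 1 + 0 (carry in) = 1 → bit 1, carry out 0
  col 3: 0 + 1 + 0 (carry in) = 1 → bit 1, carry out 0
  col 4: 0 + 1 + 0 (carry in) = 1 → bit 1, carry out 0
  col 5: 1 + 0 + 0 (carry in) = 1 → bit 1, carry out 0
  col 6: 0 + 0 + 0 (carry in) = 0 → bit 0, carry out 0
  col 7: 0 + 0 + 0 (carry in) = 0 → bit 0, carry out 0
  col 8: 0 + 0 + 0 (carry in) = 0 → bit 0, carry out 0
  col 9: 0 + 1 + 0 (carry in) = 1 → bit 1, carry out 0
  col 10: 0 + 0 + 0 (carry in) = 0 → bit 0, carry out 0
Reading bits MSB→LSB: 01000111111
Strip leading zeros: 1000111111
= 1000111111


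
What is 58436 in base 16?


Divide by 16 repeatedly:
58436 ÷ 16 = 3652 remainder 4 (4)
3652 ÷ 16 = 228 remainder 4 (4)
228 ÷ 16 = 14 remainder 4 (4)
14 ÷ 16 = 0 remainder 14 (E)
Reading remainders bottom-up:
= 0xE444


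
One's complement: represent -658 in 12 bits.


Original: 001010010010
Invert all bits:
  bit 0: 0 → 1
  bit 1: 0 → 1
  bit 2: 1 → 0
  bit 3: 0 → 1
  bit 4: 1 → 0
  bit 5: 0 → 1
  bit 6: 0 → 1
  bit 7: 1 → 0
  bit 8: 0 → 1
  bit 9: 0 → 1
  bit 10: 1 → 0
  bit 11: 0 → 1
= 110101101101


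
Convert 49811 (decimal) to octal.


Divide by 8 repeatedly:
49811 ÷ 8 = 6226 remainder 3
6226 ÷ 8 = 778 remainder 2
778 ÷ 8 = 97 remainder 2
97 ÷ 8 = 12 remainder 1
12 ÷ 8 = 1 remainder 4
1 ÷ 8 = 0 remainder 1
Reading remainders bottom-up:
= 0o141223


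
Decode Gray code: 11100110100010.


Gray code: 11100110100010
MSB stays the same: 1
Each subsequent bit = prev_binary XOR current_gray:
  B[1] = 1 XOR 1 = 0
  B[2] = 0 XOR 1 = 1
  B[3] = 1 XOR 0 = 1
  B[4] = 1 XOR 0 = 1
  B[5] = 1 XOR 1 = 0
  B[6] = 0 XOR 1 = 1
  B[7] = 1 XOR 0 = 1
  B[8] = 1 XOR 1 = 0
  B[9] = 0 XOR 0 = 0
  B[10] = 0 XOR 0 = 0
  B[11] = 0 XOR 0 = 0
  B[12] = 0 XOR 1 = 1
  B[13] = 1 XOR 0 = 1
= 10111011000011 (11971 decimal)


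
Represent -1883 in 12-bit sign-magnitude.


Sign bit: 1 (negative)
Magnitude: 1883 = 11101011011
= 111101011011


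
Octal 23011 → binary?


Each octal digit → 3 binary bits:
  2 = 010
  3 = 011
  0 = 000
  1 = 001
  1 = 001
Concatenate: 010 011 000 001 001
= 010011000001001


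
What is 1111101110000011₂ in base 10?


Positional values:
Bit 0: 1 × 2^0 = 1
Bit 1: 1 × 2^1 = 2
Bit 7: 1 × 2^7 = 128
Bit 8: 1 × 2^8 = 256
Bit 9: 1 × 2^9 = 512
Bit 11: 1 × 2^11 = 2048
Bit 12: 1 × 2^12 = 4096
Bit 13: 1 × 2^13 = 8192
Bit 14: 1 × 2^14 = 16384
Bit 15: 1 × 2^15 = 32768
Sum = 1 + 2 + 128 + 256 + 512 + 2048 + 4096 + 8192 + 16384 + 32768
= 64387


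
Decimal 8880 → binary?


Divide by 2 repeatedly:
8880 ÷ 2 = 4440 remainder 0
4440 ÷ 2 = 2220 remainder 0
2220 ÷ 2 = 1110 remainder 0
1110 ÷ 2 = 555 remainder 0
555 ÷ 2 = 277 remainder 1
277 ÷ 2 = 138 remainder 1
138 ÷ 2 = 69 remainder 0
69 ÷ 2 = 34 remainder 1
34 ÷ 2 = 17 remainder 0
17 ÷ 2 = 8 remainder 1
8 ÷ 2 = 4 remainder 0
4 ÷ 2 = 2 remainder 0
2 ÷ 2 = 1 remainder 0
1 ÷ 2 = 0 remainder 1
Reading remainders bottom-up:
= 10001010110000


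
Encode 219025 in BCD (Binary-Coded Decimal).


Each digit → 4-bit binary:
  2 → 0010
  1 → 0001
  9 → 1001
  0 → 0000
  2 → 0010
  5 → 0101
= 0010 0001 1001 0000 0010 0101


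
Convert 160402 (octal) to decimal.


Positional values:
Position 0: 2 × 8^0 = 2
Position 1: 0 × 8^1 = 0
Position 2: 4 × 8^2 = 256
Position 3: 0 × 8^3 = 0
Position 4: 6 × 8^4 = 24576
Position 5: 1 × 8^5 = 32768
Sum = 2 + 0 + 256 + 0 + 24576 + 32768
= 57602


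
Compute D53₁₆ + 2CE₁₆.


Align and add column by column (LSB to MSB, each column mod 16 with carry):
  0D53
+ 02CE
  ----
  col 0: 3(3) + E(14) + 0 (carry in) = 17 → 1(1), carry out 1
  col 1: 5(5) + C(12) + 1 (carry in) = 18 → 2(2), carry out 1
  col 2: D(13) + 2(2) + 1 (carry in) = 16 → 0(0), carry out 1
  col 3: 0(0) + 0(0) + 1 (carry in) = 1 → 1(1), carry out 0
Reading digits MSB→LSB: 1021
Strip leading zeros: 1021
= 0x1021


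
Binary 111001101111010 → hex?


Group into 4-bit nibbles: 0111001101111010
  0111 = 7
  0011 = 3
  0111 = 7
  1010 = A
= 0x737A


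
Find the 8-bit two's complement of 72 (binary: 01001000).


Original: 01001000
Step 1 - Invert all bits: 10110111
Step 2 - Add 1: 10110111 + 1
= 10111000 (represents -72)


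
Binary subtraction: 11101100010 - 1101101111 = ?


Align and subtract column by column (LSB to MSB, borrowing when needed):
  11101100010
- 01101101111
  -----------
  col 0: (0 - 0 borrow-in) - 1 → borrow from next column: (0+2) - 1 = 1, borrow out 1
  col 1: (1 - 1 borrow-in) - 1 → borrow from next column: (0+2) - 1 = 1, borrow out 1
  col 2: (0 - 1 borrow-in) - 1 → borrow from next column: (-1+2) - 1 = 0, borrow out 1
  col 3: (0 - 1 borrow-in) - 1 → borrow from next column: (-1+2) - 1 = 0, borrow out 1
  col 4: (0 - 1 borrow-in) - 0 → borrow from next column: (-1+2) - 0 = 1, borrow out 1
  col 5: (1 - 1 borrow-in) - 1 → borrow from next column: (0+2) - 1 = 1, borrow out 1
  col 6: (1 - 1 borrow-in) - 1 → borrow from next column: (0+2) - 1 = 1, borrow out 1
  col 7: (0 - 1 borrow-in) - 0 → borrow from next column: (-1+2) - 0 = 1, borrow out 1
  col 8: (1 - 1 borrow-in) - 1 → borrow from next column: (0+2) - 1 = 1, borrow out 1
  col 9: (1 - 1 borrow-in) - 1 → borrow from next column: (0+2) - 1 = 1, borrow out 1
  col 10: (1 - 1 borrow-in) - 0 → 0 - 0 = 0, borrow out 0
Reading bits MSB→LSB: 01111110011
Strip leading zeros: 1111110011
= 1111110011


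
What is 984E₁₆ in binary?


Each hex digit → 4 binary bits:
  9 = 1001
  8 = 1000
  4 = 0100
  E = 1110
Concatenate: 1001 1000 0100 1110
= 1001100001001110


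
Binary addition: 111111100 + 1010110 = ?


Align and add column by column (LSB to MSB, carry propagating):
  0111111100
+ 0001010110
  ----------
  col 0: 0 + 0 + 0 (carry in) = 0 → bit 0, carry out 0
  col 1: 0 + 1 + 0 (carry in) = 1 → bit 1, carry out 0
  col 2: 1 + 1 + 0 (carry in) = 2 → bit 0, carry out 1
  col 3: 1 + 0 + 1 (carry in) = 2 → bit 0, carry out 1
  col 4: 1 + 1 + 1 (carry in) = 3 → bit 1, carry out 1
  col 5: 1 + 0 + 1 (carry in) = 2 → bit 0, carry out 1
  col 6: 1 + 1 + 1 (carry in) = 3 → bit 1, carry out 1
  col 7: 1 + 0 + 1 (carry in) = 2 → bit 0, carry out 1
  col 8: 1 + 0 + 1 (carry in) = 2 → bit 0, carry out 1
  col 9: 0 + 0 + 1 (carry in) = 1 → bit 1, carry out 0
Reading bits MSB→LSB: 1001010010
Strip leading zeros: 1001010010
= 1001010010


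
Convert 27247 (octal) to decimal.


Positional values:
Position 0: 7 × 8^0 = 7
Position 1: 4 × 8^1 = 32
Position 2: 2 × 8^2 = 128
Position 3: 7 × 8^3 = 3584
Position 4: 2 × 8^4 = 8192
Sum = 7 + 32 + 128 + 3584 + 8192
= 11943


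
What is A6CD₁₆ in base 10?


Positional values:
Position 0: D × 16^0 = 13 × 1 = 13
Position 1: C × 16^1 = 12 × 16 = 192
Position 2: 6 × 16^2 = 6 × 256 = 1536
Position 3: A × 16^3 = 10 × 4096 = 40960
Sum = 13 + 192 + 1536 + 40960
= 42701


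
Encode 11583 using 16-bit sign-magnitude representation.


Sign bit: 0 (positive)
Magnitude: 11583 = 010110100111111
= 0010110100111111


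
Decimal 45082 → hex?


Divide by 16 repeatedly:
45082 ÷ 16 = 2817 remainder 10 (A)
2817 ÷ 16 = 176 remainder 1 (1)
176 ÷ 16 = 11 remainder 0 (0)
11 ÷ 16 = 0 remainder 11 (B)
Reading remainders bottom-up:
= 0xB01A


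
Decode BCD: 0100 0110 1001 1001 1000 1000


Each 4-bit group → digit:
  0100 → 4
  0110 → 6
  1001 → 9
  1001 → 9
  1000 → 8
  1000 → 8
= 469988


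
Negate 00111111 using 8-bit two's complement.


Original: 00111111
Step 1 - Invert all bits: 11000000
Step 2 - Add 1: 11000000 + 1
= 11000001 (represents -63)


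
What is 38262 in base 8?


Divide by 8 repeatedly:
38262 ÷ 8 = 4782 remainder 6
4782 ÷ 8 = 597 remainder 6
597 ÷ 8 = 74 remainder 5
74 ÷ 8 = 9 remainder 2
9 ÷ 8 = 1 remainder 1
1 ÷ 8 = 0 remainder 1
Reading remainders bottom-up:
= 0o112566


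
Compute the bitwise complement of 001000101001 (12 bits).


Original: 001000101001
Invert all bits:
  bit 0: 0 → 1
  bit 1: 0 → 1
  bit 2: 1 → 0
  bit 3: 0 → 1
  bit 4: 0 → 1
  bit 5: 0 → 1
  bit 6: 1 → 0
  bit 7: 0 → 1
  bit 8: 1 → 0
  bit 9: 0 → 1
  bit 10: 0 → 1
  bit 11: 1 → 0
= 110111010110


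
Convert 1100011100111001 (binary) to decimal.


Positional values:
Bit 0: 1 × 2^0 = 1
Bit 3: 1 × 2^3 = 8
Bit 4: 1 × 2^4 = 16
Bit 5: 1 × 2^5 = 32
Bit 8: 1 × 2^8 = 256
Bit 9: 1 × 2^9 = 512
Bit 10: 1 × 2^10 = 1024
Bit 14: 1 × 2^14 = 16384
Bit 15: 1 × 2^15 = 32768
Sum = 1 + 8 + 16 + 32 + 256 + 512 + 1024 + 16384 + 32768
= 51001


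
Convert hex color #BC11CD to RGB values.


Hex: #BC11CD
R = BC₁₆ = 188
G = 11₁₆ = 17
B = CD₁₆ = 205
= RGB(188, 17, 205)


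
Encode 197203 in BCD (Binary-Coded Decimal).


Each digit → 4-bit binary:
  1 → 0001
  9 → 1001
  7 → 0111
  2 → 0010
  0 → 0000
  3 → 0011
= 0001 1001 0111 0010 0000 0011


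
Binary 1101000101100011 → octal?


Group into 3-bit groups: 001101000101100011
  001 = 1
  101 = 5
  000 = 0
  101 = 5
  100 = 4
  011 = 3
= 0o150543


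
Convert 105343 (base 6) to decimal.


Positional values (base 6):
  3 × 6^0 = 3 × 1 = 3
  4 × 6^1 = 4 × 6 = 24
  3 × 6^2 = 3 × 36 = 108
  5 × 6^3 = 5 × 216 = 1080
  0 × 6^4 = 0 × 1296 = 0
  1 × 6^5 = 1 × 7776 = 7776
Sum = 3 + 24 + 108 + 1080 + 0 + 7776
= 8991


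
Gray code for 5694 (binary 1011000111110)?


Binary: 1011000111110
Gray code: G = B XOR (B >> 1)
B >> 1 = 0101100011111
1011000111110 XOR 0101100011111:
  1 XOR 0 = 1
  0 XOR 1 = 1
  1 XOR 0 = 1
  1 XOR 1 = 0
  0 XOR 1 = 1
  0 XOR 0 = 0
  0 XOR 0 = 0
  1 XOR 0 = 1
  1 XOR 1 = 0
  1 XOR 1 = 0
  1 XOR 1 = 0
  1 XOR 1 = 0
  0 XOR 1 = 1
= 1110100100001


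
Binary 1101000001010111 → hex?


Group into 4-bit nibbles: 1101000001010111
  1101 = D
  0000 = 0
  0101 = 5
  0111 = 7
= 0xD057


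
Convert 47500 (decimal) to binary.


Divide by 2 repeatedly:
47500 ÷ 2 = 23750 remainder 0
23750 ÷ 2 = 11875 remainder 0
11875 ÷ 2 = 5937 remainder 1
5937 ÷ 2 = 2968 remainder 1
2968 ÷ 2 = 1484 remainder 0
1484 ÷ 2 = 742 remainder 0
742 ÷ 2 = 371 remainder 0
371 ÷ 2 = 185 remainder 1
185 ÷ 2 = 92 remainder 1
92 ÷ 2 = 46 remainder 0
46 ÷ 2 = 23 remainder 0
23 ÷ 2 = 11 remainder 1
11 ÷ 2 = 5 remainder 1
5 ÷ 2 = 2 remainder 1
2 ÷ 2 = 1 remainder 0
1 ÷ 2 = 0 remainder 1
Reading remainders bottom-up:
= 1011100110001100


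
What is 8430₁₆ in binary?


Each hex digit → 4 binary bits:
  8 = 1000
  4 = 0100
  3 = 0011
  0 = 0000
Concatenate: 1000 0100 0011 0000
= 1000010000110000


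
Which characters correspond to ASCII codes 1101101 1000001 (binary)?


Codes (binary): 1101101 1000001
Per-code ASCII lookup:
  1101101 = 109  (range 97-122: lowercase, 109 - 97 = 12) → 'm'
  1000001 = 65  (range 65-90: uppercase, 65 - 65 = 0) → 'A'
= 'mA'


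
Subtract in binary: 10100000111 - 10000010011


Align and subtract column by column (LSB to MSB, borrowing when needed):
  10100000111
- 10000010011
  -----------
  col 0: (1 - 0 borrow-in) - 1 → 1 - 1 = 0, borrow out 0
  col 1: (1 - 0 borrow-in) - 1 → 1 - 1 = 0, borrow out 0
  col 2: (1 - 0 borrow-in) - 0 → 1 - 0 = 1, borrow out 0
  col 3: (0 - 0 borrow-in) - 0 → 0 - 0 = 0, borrow out 0
  col 4: (0 - 0 borrow-in) - 1 → borrow from next column: (0+2) - 1 = 1, borrow out 1
  col 5: (0 - 1 borrow-in) - 0 → borrow from next column: (-1+2) - 0 = 1, borrow out 1
  col 6: (0 - 1 borrow-in) - 0 → borrow from next column: (-1+2) - 0 = 1, borrow out 1
  col 7: (0 - 1 borrow-in) - 0 → borrow from next column: (-1+2) - 0 = 1, borrow out 1
  col 8: (1 - 1 borrow-in) - 0 → 0 - 0 = 0, borrow out 0
  col 9: (0 - 0 borrow-in) - 0 → 0 - 0 = 0, borrow out 0
  col 10: (1 - 0 borrow-in) - 1 → 1 - 1 = 0, borrow out 0
Reading bits MSB→LSB: 00011110100
Strip leading zeros: 11110100
= 11110100


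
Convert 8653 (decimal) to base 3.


Divide by 3 repeatedly:
8653 ÷ 3 = 2884 remainder 1
2884 ÷ 3 = 961 remainder 1
961 ÷ 3 = 320 remainder 1
320 ÷ 3 = 106 remainder 2
106 ÷ 3 = 35 remainder 1
35 ÷ 3 = 11 remainder 2
11 ÷ 3 = 3 remainder 2
3 ÷ 3 = 1 remainder 0
1 ÷ 3 = 0 remainder 1
Reading remainders bottom-up:
= 102212111


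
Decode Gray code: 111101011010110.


Gray code: 111101011010110
MSB stays the same: 1
Each subsequent bit = prev_binary XOR current_gray:
  B[1] = 1 XOR 1 = 0
  B[2] = 0 XOR 1 = 1
  B[3] = 1 XOR 1 = 0
  B[4] = 0 XOR 0 = 0
  B[5] = 0 XOR 1 = 1
  B[6] = 1 XOR 0 = 1
  B[7] = 1 XOR 1 = 0
  B[8] = 0 XOR 1 = 1
  B[9] = 1 XOR 0 = 1
  B[10] = 1 XOR 1 = 0
  B[11] = 0 XOR 0 = 0
  B[12] = 0 XOR 1 = 1
  B[13] = 1 XOR 1 = 0
  B[14] = 0 XOR 0 = 0
= 101001101100100 (21348 decimal)


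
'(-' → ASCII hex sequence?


String: '(-'  (2 characters)
Per-character ASCII lookup:
  '(': special character: '(' = 40 → 0x28
  '-': special character: '-' = 45 → 0x2D
= 0x28 0x2D


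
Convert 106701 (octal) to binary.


Each octal digit → 3 binary bits:
  1 = 001
  0 = 000
  6 = 110
  7 = 111
  0 = 000
  1 = 001
Concatenate: 001 000 110 111 000 001
= 001000110111000001


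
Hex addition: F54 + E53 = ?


Align and add column by column (LSB to MSB, each column mod 16 with carry):
  0F54
+ 0E53
  ----
  col 0: 4(4) + 3(3) + 0 (carry in) = 7 → 7(7), carry out 0
  col 1: 5(5) + 5(5) + 0 (carry in) = 10 → A(10), carry out 0
  col 2: F(15) + E(14) + 0 (carry in) = 29 → D(13), carry out 1
  col 3: 0(0) + 0(0) + 1 (carry in) = 1 → 1(1), carry out 0
Reading digits MSB→LSB: 1DA7
Strip leading zeros: 1DA7
= 0x1DA7


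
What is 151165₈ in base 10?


Positional values:
Position 0: 5 × 8^0 = 5
Position 1: 6 × 8^1 = 48
Position 2: 1 × 8^2 = 64
Position 3: 1 × 8^3 = 512
Position 4: 5 × 8^4 = 20480
Position 5: 1 × 8^5 = 32768
Sum = 5 + 48 + 64 + 512 + 20480 + 32768
= 53877


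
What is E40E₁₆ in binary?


Each hex digit → 4 binary bits:
  E = 1110
  4 = 0100
  0 = 0000
  E = 1110
Concatenate: 1110 0100 0000 1110
= 1110010000001110


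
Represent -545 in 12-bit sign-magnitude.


Sign bit: 1 (negative)
Magnitude: 545 = 01000100001
= 101000100001


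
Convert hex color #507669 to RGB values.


Hex: #507669
R = 50₁₆ = 80
G = 76₁₆ = 118
B = 69₁₆ = 105
= RGB(80, 118, 105)


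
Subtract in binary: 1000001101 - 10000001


Align and subtract column by column (LSB to MSB, borrowing when needed):
  1000001101
- 0010000001
  ----------
  col 0: (1 - 0 borrow-in) - 1 → 1 - 1 = 0, borrow out 0
  col 1: (0 - 0 borrow-in) - 0 → 0 - 0 = 0, borrow out 0
  col 2: (1 - 0 borrow-in) - 0 → 1 - 0 = 1, borrow out 0
  col 3: (1 - 0 borrow-in) - 0 → 1 - 0 = 1, borrow out 0
  col 4: (0 - 0 borrow-in) - 0 → 0 - 0 = 0, borrow out 0
  col 5: (0 - 0 borrow-in) - 0 → 0 - 0 = 0, borrow out 0
  col 6: (0 - 0 borrow-in) - 0 → 0 - 0 = 0, borrow out 0
  col 7: (0 - 0 borrow-in) - 1 → borrow from next column: (0+2) - 1 = 1, borrow out 1
  col 8: (0 - 1 borrow-in) - 0 → borrow from next column: (-1+2) - 0 = 1, borrow out 1
  col 9: (1 - 1 borrow-in) - 0 → 0 - 0 = 0, borrow out 0
Reading bits MSB→LSB: 0110001100
Strip leading zeros: 110001100
= 110001100


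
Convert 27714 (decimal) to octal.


Divide by 8 repeatedly:
27714 ÷ 8 = 3464 remainder 2
3464 ÷ 8 = 433 remainder 0
433 ÷ 8 = 54 remainder 1
54 ÷ 8 = 6 remainder 6
6 ÷ 8 = 0 remainder 6
Reading remainders bottom-up:
= 0o66102


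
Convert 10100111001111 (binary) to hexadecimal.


Group into 4-bit nibbles: 0010100111001111
  0010 = 2
  1001 = 9
  1100 = C
  1111 = F
= 0x29CF


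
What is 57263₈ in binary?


Each octal digit → 3 binary bits:
  5 = 101
  7 = 111
  2 = 010
  6 = 110
  3 = 011
Concatenate: 101 111 010 110 011
= 101111010110011


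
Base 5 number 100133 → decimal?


Positional values (base 5):
  3 × 5^0 = 3 × 1 = 3
  3 × 5^1 = 3 × 5 = 15
  1 × 5^2 = 1 × 25 = 25
  0 × 5^3 = 0 × 125 = 0
  0 × 5^4 = 0 × 625 = 0
  1 × 5^5 = 1 × 3125 = 3125
Sum = 3 + 15 + 25 + 0 + 0 + 3125
= 3168


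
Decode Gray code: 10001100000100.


Gray code: 10001100000100
MSB stays the same: 1
Each subsequent bit = prev_binary XOR current_gray:
  B[1] = 1 XOR 0 = 1
  B[2] = 1 XOR 0 = 1
  B[3] = 1 XOR 0 = 1
  B[4] = 1 XOR 1 = 0
  B[5] = 0 XOR 1 = 1
  B[6] = 1 XOR 0 = 1
  B[7] = 1 XOR 0 = 1
  B[8] = 1 XOR 0 = 1
  B[9] = 1 XOR 0 = 1
  B[10] = 1 XOR 0 = 1
  B[11] = 1 XOR 1 = 0
  B[12] = 0 XOR 0 = 0
  B[13] = 0 XOR 0 = 0
= 11110111111000 (15864 decimal)


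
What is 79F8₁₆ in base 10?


Positional values:
Position 0: 8 × 16^0 = 8 × 1 = 8
Position 1: F × 16^1 = 15 × 16 = 240
Position 2: 9 × 16^2 = 9 × 256 = 2304
Position 3: 7 × 16^3 = 7 × 4096 = 28672
Sum = 8 + 240 + 2304 + 28672
= 31224


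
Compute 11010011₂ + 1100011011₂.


Align and add column by column (LSB to MSB, carry propagating):
  00011010011
+ 01100011011
  -----------
  col 0: 1 + 1 + 0 (carry in) = 2 → bit 0, carry out 1
  col 1: 1 + 1 + 1 (carry in) = 3 → bit 1, carry out 1
  col 2: 0 + 0 + 1 (carry in) = 1 → bit 1, carry out 0
  col 3: 0 + 1 + 0 (carry in) = 1 → bit 1, carry out 0
  col 4: 1 + 1 + 0 (carry in) = 2 → bit 0, carry out 1
  col 5: 0 + 0 + 1 (carry in) = 1 → bit 1, carry out 0
  col 6: 1 + 0 + 0 (carry in) = 1 → bit 1, carry out 0
  col 7: 1 + 0 + 0 (carry in) = 1 → bit 1, carry out 0
  col 8: 0 + 1 + 0 (carry in) = 1 → bit 1, carry out 0
  col 9: 0 + 1 + 0 (carry in) = 1 → bit 1, carry out 0
  col 10: 0 + 0 + 0 (carry in) = 0 → bit 0, carry out 0
Reading bits MSB→LSB: 01111101110
Strip leading zeros: 1111101110
= 1111101110


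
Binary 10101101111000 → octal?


Group into 3-bit groups: 010101101111000
  010 = 2
  101 = 5
  101 = 5
  111 = 7
  000 = 0
= 0o25570


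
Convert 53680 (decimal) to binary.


Divide by 2 repeatedly:
53680 ÷ 2 = 26840 remainder 0
26840 ÷ 2 = 13420 remainder 0
13420 ÷ 2 = 6710 remainder 0
6710 ÷ 2 = 3355 remainder 0
3355 ÷ 2 = 1677 remainder 1
1677 ÷ 2 = 838 remainder 1
838 ÷ 2 = 419 remainder 0
419 ÷ 2 = 209 remainder 1
209 ÷ 2 = 104 remainder 1
104 ÷ 2 = 52 remainder 0
52 ÷ 2 = 26 remainder 0
26 ÷ 2 = 13 remainder 0
13 ÷ 2 = 6 remainder 1
6 ÷ 2 = 3 remainder 0
3 ÷ 2 = 1 remainder 1
1 ÷ 2 = 0 remainder 1
Reading remainders bottom-up:
= 1101000110110000


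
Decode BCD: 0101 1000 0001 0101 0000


Each 4-bit group → digit:
  0101 → 5
  1000 → 8
  0001 → 1
  0101 → 5
  0000 → 0
= 58150


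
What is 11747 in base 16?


Divide by 16 repeatedly:
11747 ÷ 16 = 734 remainder 3 (3)
734 ÷ 16 = 45 remainder 14 (E)
45 ÷ 16 = 2 remainder 13 (D)
2 ÷ 16 = 0 remainder 2 (2)
Reading remainders bottom-up:
= 0x2DE3


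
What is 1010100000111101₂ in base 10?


Positional values:
Bit 0: 1 × 2^0 = 1
Bit 2: 1 × 2^2 = 4
Bit 3: 1 × 2^3 = 8
Bit 4: 1 × 2^4 = 16
Bit 5: 1 × 2^5 = 32
Bit 11: 1 × 2^11 = 2048
Bit 13: 1 × 2^13 = 8192
Bit 15: 1 × 2^15 = 32768
Sum = 1 + 4 + 8 + 16 + 32 + 2048 + 8192 + 32768
= 43069


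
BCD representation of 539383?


Each digit → 4-bit binary:
  5 → 0101
  3 → 0011
  9 → 1001
  3 → 0011
  8 → 1000
  3 → 0011
= 0101 0011 1001 0011 1000 0011


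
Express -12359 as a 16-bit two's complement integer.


Original: 0011000001000111
Step 1 - Invert all bits: 1100111110111000
Step 2 - Add 1: 1100111110111000 + 1
= 1100111110111001 (represents -12359)


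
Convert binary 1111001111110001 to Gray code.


Binary: 1111001111110001
Gray code: G = B XOR (B >> 1)
B >> 1 = 0111100111111000
1111001111110001 XOR 0111100111111000:
  1 XOR 0 = 1
  1 XOR 1 = 0
  1 XOR 1 = 0
  1 XOR 1 = 0
  0 XOR 1 = 1
  0 XOR 0 = 0
  1 XOR 0 = 1
  1 XOR 1 = 0
  1 XOR 1 = 0
  1 XOR 1 = 0
  1 XOR 1 = 0
  1 XOR 1 = 0
  0 XOR 1 = 1
  0 XOR 0 = 0
  0 XOR 0 = 0
  1 XOR 0 = 1
= 1000101000001001


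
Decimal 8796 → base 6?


Divide by 6 repeatedly:
8796 ÷ 6 = 1466 remainder 0
1466 ÷ 6 = 244 remainder 2
244 ÷ 6 = 40 remainder 4
40 ÷ 6 = 6 remainder 4
6 ÷ 6 = 1 remainder 0
1 ÷ 6 = 0 remainder 1
Reading remainders bottom-up:
= 104420


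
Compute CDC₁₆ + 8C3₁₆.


Align and add column by column (LSB to MSB, each column mod 16 with carry):
  0CDC
+ 08C3
  ----
  col 0: C(12) + 3(3) + 0 (carry in) = 15 → F(15), carry out 0
  col 1: D(13) + C(12) + 0 (carry in) = 25 → 9(9), carry out 1
  col 2: C(12) + 8(8) + 1 (carry in) = 21 → 5(5), carry out 1
  col 3: 0(0) + 0(0) + 1 (carry in) = 1 → 1(1), carry out 0
Reading digits MSB→LSB: 159F
Strip leading zeros: 159F
= 0x159F


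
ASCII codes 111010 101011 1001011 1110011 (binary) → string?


Codes (binary): 111010 101011 1001011 1110011
Per-code ASCII lookup:
  111010 = 58  (special character) → ':'
  101011 = 43  (special character) → '+'
  1001011 = 75  (range 65-90: uppercase, 75 - 65 = 10) → 'K'
  1110011 = 115  (range 97-122: lowercase, 115 - 97 = 18) → 's'
= ':+Ks'
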